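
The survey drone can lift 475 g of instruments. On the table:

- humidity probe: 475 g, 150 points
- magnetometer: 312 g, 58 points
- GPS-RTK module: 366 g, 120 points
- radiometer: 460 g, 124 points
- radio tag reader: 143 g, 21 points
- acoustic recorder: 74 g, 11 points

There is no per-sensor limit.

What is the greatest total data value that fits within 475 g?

Taking the top-ratio sensors first gives GPS-RTK module + acoustic recorder for 131 (440 g).
Replace GPS-RTK module and acoustic recorder with humidity probe: the trade gains 19 net, giving 150 at 475 g.
Nothing else within 475 g beats 150.

150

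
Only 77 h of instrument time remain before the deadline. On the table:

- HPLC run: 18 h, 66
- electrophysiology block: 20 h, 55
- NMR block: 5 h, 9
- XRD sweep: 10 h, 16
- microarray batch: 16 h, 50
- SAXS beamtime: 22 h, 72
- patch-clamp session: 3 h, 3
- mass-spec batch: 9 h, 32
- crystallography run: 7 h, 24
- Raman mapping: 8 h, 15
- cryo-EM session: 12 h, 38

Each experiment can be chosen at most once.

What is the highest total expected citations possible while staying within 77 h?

258

Filling by ratio: HPLC run + SAXS beamtime + mass-spec batch + crystallography run + Raman mapping + cryo-EM session for 247, with 1 h left unused.
The 15 h tied up in crystallography run and Raman mapping is better spent on microarray batch — total rises to 258 (77 h).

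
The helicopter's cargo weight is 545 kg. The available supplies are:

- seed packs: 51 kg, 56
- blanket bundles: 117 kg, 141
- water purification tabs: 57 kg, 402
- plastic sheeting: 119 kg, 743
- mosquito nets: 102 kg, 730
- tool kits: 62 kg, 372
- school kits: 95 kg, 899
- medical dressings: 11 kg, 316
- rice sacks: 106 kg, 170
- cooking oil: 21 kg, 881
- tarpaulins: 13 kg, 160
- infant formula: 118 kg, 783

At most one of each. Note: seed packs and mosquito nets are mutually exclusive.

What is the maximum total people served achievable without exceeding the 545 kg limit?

4914

Ranking by ratio (people served/kg): cooking oil 41.95, medical dressings 28.73, tarpaulins 12.31, school kits 9.46.
The ratio ordering already packs tightly: water purification tabs + plastic sheeting + mosquito nets + school kits + medical dressings + cooking oil + tarpaulins + infant formula, 536 kg, 4914.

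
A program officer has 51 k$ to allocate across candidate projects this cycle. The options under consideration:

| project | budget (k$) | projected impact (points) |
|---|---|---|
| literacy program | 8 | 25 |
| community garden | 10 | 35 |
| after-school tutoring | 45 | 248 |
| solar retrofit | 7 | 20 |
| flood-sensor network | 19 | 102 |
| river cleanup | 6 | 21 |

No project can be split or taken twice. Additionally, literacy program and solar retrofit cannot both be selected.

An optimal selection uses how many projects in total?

The maximum projected impact within 51 k$ is 269.
after-school tutoring + river cleanup hits 269 at 51 k$.
Any selection reaching 269 contains exactly 2 projects.

2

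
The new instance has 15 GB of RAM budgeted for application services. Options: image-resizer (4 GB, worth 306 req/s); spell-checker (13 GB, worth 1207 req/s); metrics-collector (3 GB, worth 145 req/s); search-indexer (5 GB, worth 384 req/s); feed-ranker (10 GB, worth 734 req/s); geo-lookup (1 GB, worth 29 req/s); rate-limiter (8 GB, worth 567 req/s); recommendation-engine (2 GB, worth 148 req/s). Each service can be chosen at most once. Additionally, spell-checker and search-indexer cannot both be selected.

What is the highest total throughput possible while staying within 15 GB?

1355

Taking spell-checker + recommendation-engine: 15 GB used, 1355 in throughput.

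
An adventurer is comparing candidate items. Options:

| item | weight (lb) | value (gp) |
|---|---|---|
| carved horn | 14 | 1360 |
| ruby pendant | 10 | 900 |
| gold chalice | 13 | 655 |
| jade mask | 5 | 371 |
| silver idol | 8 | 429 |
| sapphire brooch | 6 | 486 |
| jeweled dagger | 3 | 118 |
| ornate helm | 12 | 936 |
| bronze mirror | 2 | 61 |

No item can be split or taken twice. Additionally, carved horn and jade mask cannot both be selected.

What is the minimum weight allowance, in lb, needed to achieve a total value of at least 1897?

22

Need the lightest bundle worth ≥ 1897.
carved horn + sapphire brooch + bronze mirror: 1907 value at 22 lb.
Any bundle with less than 22 lb falls short of 1897.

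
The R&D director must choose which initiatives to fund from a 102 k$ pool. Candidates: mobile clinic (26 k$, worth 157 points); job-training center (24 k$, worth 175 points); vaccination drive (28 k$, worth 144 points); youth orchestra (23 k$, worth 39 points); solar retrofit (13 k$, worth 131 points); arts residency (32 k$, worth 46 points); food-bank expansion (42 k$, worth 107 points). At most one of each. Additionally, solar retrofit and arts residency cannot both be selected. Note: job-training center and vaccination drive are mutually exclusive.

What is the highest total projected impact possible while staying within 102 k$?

Mobile clinic + job-training center + youth orchestra + solar retrofit uses 86 of the 102 k$ and totals 502.
Nothing else feasible within 102 k$ beats 502.

502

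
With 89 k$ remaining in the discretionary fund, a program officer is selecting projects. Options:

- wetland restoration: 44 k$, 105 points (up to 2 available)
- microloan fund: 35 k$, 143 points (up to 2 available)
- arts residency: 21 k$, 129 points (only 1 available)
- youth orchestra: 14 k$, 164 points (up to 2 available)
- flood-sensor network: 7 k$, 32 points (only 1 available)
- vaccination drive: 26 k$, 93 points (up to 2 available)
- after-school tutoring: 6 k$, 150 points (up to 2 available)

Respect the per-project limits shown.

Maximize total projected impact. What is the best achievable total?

Ranking by ratio (projected impact/k$): after-school tutoring 25.00, youth orchestra 11.71, arts residency 6.14.
A density-first pass picks arts residency + 2×youth orchestra + flood-sensor network + 2×after-school tutoring — 789 at 68 k$.
Dropping flood-sensor network frees 7 k$; slotting in vaccination drive (26 k$) lifts the total to 850 at 87 k$.
Every other selection either busts 89 k$ or exceeds an availability limit or fails to beat 850.

850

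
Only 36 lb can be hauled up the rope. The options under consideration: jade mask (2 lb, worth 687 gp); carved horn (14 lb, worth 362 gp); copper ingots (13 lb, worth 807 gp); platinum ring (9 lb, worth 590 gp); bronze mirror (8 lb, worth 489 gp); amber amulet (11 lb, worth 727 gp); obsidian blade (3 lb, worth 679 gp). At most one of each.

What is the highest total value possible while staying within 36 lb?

A density-first pass picks jade mask + platinum ring + bronze mirror + amber amulet + obsidian blade — 3172 at 33 lb.
Dropping amber amulet frees 11 lb; slotting in copper ingots (13 lb) lifts the total to 3252 at 35 lb.
Runner-up jade mask + platinum ring + bronze mirror + amber amulet + obsidian blade tops out at 3172.

3252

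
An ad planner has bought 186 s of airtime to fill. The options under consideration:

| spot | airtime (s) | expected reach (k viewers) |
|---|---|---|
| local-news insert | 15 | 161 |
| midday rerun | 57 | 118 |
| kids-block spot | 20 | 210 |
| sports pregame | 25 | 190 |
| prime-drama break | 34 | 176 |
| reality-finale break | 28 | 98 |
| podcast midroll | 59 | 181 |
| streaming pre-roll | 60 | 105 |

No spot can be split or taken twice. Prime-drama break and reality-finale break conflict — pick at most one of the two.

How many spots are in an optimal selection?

Optimal total is 918.
For example local-news insert + kids-block spot + sports pregame + prime-drama break + podcast midroll achieves it, using 153 s.
Every optimal selection uses 5 spots.

5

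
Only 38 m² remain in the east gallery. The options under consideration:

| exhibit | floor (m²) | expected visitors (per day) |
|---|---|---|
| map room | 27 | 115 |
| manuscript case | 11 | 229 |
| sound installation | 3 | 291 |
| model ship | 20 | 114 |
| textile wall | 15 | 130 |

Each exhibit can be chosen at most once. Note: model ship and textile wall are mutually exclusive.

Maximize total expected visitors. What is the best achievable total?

Best packing: manuscript case + sound installation + textile wall — 29 m², 650 total.
The closest alternative, manuscript case + sound installation + model ship, reaches only 634.

650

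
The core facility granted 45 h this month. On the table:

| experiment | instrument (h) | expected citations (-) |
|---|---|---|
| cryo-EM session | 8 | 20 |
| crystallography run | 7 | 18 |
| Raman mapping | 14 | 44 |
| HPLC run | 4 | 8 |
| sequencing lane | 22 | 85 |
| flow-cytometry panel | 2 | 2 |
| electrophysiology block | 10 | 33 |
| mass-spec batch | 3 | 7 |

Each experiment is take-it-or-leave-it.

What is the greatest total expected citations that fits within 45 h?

149

Taking the top-ratio experiments first gives crystallography run + sequencing lane + flow-cytometry panel + electrophysiology block + mass-spec batch for 145 (44 h).
A better packing is cryo-EM session + Raman mapping + sequencing lane: 44 h, total 149.
Crystallography run + Raman mapping + sequencing lane + flow-cytometry panel matches that 149 at 45 h; no feasible combination exceeds it.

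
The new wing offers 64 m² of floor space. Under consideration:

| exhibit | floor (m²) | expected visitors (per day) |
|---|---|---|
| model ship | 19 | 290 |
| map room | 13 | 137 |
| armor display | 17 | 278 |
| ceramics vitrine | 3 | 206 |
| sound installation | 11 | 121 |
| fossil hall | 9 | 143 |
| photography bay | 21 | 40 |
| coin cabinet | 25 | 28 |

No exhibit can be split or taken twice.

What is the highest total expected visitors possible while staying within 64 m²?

1054

A density-first pass picks model ship + armor display + ceramics vitrine + sound installation + fossil hall — 1038 at 59 m².
The 11 m² tied up in sound installation is better spent on map room — total rises to 1054 (61 m²).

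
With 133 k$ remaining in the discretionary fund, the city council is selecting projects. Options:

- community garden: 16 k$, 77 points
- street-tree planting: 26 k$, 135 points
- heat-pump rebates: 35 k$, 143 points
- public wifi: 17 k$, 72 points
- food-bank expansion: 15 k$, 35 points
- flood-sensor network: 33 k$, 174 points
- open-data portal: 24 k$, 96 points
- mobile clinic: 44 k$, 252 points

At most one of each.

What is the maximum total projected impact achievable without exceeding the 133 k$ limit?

By projected impact per k$: mobile clinic 5.73, flood-sensor network 5.27, street-tree planting 5.19, community garden 4.81 lead.
Taking the top-ratio projects first gives community garden + street-tree planting + flood-sensor network + mobile clinic for 638 (119 k$).
The 16 k$ tied up in community garden is better spent on open-data portal — total rises to 657 (127 k$).

657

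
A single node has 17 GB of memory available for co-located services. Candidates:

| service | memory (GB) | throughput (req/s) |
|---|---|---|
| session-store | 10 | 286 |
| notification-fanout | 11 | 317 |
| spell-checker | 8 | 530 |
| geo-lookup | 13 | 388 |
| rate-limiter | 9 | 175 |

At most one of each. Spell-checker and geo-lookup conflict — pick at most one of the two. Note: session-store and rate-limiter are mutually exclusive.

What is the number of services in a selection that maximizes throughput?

Optimal total is 705.
One optimal bundle: spell-checker + rate-limiter (17 GB).
All optima have 2 services.

2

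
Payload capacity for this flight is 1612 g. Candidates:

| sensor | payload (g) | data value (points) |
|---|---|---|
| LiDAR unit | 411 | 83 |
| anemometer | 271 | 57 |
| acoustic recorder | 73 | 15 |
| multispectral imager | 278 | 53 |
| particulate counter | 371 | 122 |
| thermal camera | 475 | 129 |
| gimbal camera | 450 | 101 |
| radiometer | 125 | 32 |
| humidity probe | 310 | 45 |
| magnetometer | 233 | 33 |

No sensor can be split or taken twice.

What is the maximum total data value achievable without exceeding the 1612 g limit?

409

Ranking by ratio (data value/g): particulate counter 0.33, thermal camera 0.27, radiometer 0.26.
Greedy by ratio would take acoustic recorder + particulate counter + thermal camera + gimbal camera + radiometer: 1494 g used, total 399.
Replace acoustic recorder and radiometer with anemometer: the trade gains 10 net, giving 409 at 1567 g.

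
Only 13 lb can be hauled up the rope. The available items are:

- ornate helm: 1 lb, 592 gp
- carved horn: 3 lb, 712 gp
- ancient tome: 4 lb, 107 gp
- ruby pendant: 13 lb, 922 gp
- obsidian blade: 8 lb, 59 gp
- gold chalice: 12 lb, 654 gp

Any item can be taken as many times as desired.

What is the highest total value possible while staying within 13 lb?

7696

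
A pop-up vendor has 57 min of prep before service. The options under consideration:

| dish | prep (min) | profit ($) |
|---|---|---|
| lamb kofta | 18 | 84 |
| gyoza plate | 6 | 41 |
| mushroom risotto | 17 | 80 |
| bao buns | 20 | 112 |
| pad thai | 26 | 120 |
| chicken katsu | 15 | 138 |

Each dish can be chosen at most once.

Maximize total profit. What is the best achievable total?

343

A density-first pass picks gyoza plate + bao buns + chicken katsu — 291 at 41 min.
Replace bao buns with lamb kofta + mushroom risotto: the trade gains 52 net, giving 343 at 56 min.
The closest alternative, lamb kofta + bao buns + chicken katsu, reaches only 334.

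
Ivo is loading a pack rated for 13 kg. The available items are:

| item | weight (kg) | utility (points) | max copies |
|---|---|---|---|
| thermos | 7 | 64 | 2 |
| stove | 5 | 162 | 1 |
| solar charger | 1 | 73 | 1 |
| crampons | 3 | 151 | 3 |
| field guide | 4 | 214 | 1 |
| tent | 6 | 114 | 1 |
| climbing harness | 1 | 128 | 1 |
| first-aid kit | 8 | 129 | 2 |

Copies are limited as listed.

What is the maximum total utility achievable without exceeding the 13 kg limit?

717

Solar charger + 2×crampons + field guide + climbing harness uses 12 of the 13 kg and totals 717.
That's the maximum — no swap from here does better than 717.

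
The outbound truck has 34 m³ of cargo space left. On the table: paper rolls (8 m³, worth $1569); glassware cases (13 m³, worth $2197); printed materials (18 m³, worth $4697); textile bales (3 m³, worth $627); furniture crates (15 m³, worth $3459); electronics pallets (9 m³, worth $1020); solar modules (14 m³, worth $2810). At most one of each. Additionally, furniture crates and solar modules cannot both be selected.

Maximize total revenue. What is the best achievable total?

By revenue per m³: printed materials 260.94, furniture crates 230.60, textile bales 209.00 lead.
Best packing: printed materials + furniture crates — 33 m³, 8156 total.

8156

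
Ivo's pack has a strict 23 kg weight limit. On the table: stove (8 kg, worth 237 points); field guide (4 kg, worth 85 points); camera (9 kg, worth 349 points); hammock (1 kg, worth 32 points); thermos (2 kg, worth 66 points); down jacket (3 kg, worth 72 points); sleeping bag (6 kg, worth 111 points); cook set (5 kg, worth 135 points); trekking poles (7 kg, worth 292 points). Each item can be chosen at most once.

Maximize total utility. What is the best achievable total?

842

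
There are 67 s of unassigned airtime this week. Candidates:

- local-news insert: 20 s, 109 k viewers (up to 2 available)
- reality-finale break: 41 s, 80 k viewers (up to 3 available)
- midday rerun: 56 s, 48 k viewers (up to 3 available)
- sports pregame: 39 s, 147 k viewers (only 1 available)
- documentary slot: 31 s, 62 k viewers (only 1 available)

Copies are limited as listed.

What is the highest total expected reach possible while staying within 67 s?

256

Density check — local-news insert 5.45, sports pregame 3.77, documentary slot 2.00 are the best per s.
The ratio heuristic lands on 2×local-news insert (218) but leaves 27 s idle.
Replace local-news insert with sports pregame: the trade gains 38 net, giving 256 at 59 s.
Every other selection either busts 67 s or exceeds an availability limit or fails to beat 256.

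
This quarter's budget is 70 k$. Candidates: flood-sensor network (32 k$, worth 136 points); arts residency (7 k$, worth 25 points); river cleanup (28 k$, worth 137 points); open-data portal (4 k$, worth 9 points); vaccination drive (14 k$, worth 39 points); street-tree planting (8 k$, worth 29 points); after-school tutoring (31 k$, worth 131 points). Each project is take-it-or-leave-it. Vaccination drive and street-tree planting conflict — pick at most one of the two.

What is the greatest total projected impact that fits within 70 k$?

302

By projected impact per k$: river cleanup 4.89, flood-sensor network 4.25, after-school tutoring 4.23, street-tree planting 3.62 lead.
Best packing: flood-sensor network + river cleanup + street-tree planting — 68 k$, 302 total.
Arts residency + river cleanup + open-data portal + after-school tutoring (70 k$) also reaches 302 — a tie, but nothing goes higher.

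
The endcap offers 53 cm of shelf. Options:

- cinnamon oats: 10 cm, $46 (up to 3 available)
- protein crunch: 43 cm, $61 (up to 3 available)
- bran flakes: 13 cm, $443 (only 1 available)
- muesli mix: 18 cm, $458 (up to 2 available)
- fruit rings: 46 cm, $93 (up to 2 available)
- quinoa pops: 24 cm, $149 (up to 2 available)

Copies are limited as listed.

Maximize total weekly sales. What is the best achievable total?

1359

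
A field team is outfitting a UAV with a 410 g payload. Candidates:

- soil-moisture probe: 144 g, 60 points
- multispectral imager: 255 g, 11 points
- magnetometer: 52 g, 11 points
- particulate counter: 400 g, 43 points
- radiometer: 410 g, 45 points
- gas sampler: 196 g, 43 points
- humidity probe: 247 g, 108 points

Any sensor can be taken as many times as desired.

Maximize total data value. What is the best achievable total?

The ratio ordering already packs tightly: soil-moisture probe + humidity probe, 391 g, 168.

168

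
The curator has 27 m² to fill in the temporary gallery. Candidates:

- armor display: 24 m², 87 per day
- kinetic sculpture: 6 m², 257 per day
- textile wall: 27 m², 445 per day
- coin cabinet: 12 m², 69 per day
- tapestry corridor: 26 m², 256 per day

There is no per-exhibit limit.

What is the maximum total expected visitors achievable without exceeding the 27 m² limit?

1028

Density check — kinetic sculpture 42.83, textile wall 16.48, tapestry corridor 9.85 are the best per m².
Best packing: 4×kinetic sculpture — 24 m², 1028 total.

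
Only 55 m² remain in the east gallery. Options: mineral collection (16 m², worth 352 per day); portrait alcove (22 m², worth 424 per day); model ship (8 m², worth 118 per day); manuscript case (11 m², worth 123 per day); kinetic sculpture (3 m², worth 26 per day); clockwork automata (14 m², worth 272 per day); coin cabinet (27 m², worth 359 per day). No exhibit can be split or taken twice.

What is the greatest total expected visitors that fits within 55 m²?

Mineral collection + portrait alcove + kinetic sculpture + clockwork automata uses 55 of the 55 m² and totals 1074.
The closest alternative, mineral collection + portrait alcove + clockwork automata, reaches only 1048.

1074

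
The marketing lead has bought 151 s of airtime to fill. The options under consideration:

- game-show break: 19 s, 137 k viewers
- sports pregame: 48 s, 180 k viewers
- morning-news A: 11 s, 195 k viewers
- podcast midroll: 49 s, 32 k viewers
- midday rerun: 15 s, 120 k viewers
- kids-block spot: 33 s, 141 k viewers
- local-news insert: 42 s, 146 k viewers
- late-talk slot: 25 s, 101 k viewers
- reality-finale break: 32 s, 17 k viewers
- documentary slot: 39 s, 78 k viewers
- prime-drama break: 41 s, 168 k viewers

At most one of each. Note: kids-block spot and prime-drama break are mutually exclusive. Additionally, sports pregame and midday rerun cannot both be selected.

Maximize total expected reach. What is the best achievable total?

840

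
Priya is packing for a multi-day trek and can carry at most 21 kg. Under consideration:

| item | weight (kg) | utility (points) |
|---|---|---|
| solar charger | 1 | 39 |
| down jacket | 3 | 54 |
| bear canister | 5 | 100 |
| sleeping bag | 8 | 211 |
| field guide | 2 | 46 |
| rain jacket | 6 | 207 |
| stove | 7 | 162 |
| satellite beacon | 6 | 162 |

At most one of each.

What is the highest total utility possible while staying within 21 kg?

619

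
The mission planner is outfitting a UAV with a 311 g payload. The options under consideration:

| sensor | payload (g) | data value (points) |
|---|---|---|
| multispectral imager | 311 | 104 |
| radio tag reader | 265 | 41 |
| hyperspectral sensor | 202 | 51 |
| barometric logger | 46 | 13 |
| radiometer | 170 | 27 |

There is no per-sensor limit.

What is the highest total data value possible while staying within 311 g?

Taking multispectral imager: 311 g used, 104 in data value.
That's the maximum — no swap from here does better than 104.

104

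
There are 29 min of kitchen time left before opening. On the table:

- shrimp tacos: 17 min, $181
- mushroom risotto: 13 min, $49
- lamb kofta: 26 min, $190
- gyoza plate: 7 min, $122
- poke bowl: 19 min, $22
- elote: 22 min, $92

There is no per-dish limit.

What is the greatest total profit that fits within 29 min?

488

The ratio ordering already packs tightly: 4×gyoza plate, 28 min, 488.
Every other selection either busts 29 min or fails to beat 488.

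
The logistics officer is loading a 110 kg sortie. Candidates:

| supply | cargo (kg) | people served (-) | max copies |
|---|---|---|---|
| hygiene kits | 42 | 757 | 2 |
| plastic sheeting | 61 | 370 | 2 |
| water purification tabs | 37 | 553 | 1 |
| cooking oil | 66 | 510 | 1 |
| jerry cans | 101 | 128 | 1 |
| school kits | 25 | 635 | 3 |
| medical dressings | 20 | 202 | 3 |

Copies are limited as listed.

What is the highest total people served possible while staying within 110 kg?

2149

The ratio heuristic lands on 3×school kits + medical dressings (2107) but leaves 15 kg idle.
Replace 2×school kits and medical dressings with 2×hygiene kits: the trade gains 42 net, giving 2149 at 109 kg.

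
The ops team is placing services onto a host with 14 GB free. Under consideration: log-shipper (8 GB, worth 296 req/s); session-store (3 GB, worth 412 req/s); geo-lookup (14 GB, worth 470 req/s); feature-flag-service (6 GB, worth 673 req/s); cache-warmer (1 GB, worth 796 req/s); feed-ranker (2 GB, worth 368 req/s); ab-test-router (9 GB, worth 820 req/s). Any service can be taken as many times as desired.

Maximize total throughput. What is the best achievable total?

14×cache-warmer uses 14 of the 14 GB and totals 11144.
That's the maximum — no swap from here does better than 11144.

11144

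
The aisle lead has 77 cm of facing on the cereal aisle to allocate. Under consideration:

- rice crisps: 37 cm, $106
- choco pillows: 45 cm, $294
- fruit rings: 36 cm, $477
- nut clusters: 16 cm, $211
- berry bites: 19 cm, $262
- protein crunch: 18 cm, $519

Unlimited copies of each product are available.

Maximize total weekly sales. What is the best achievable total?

2076

Best packing: 4×protein crunch — 72 cm, 2076 total.
Every other selection either busts 77 cm or fails to beat 2076.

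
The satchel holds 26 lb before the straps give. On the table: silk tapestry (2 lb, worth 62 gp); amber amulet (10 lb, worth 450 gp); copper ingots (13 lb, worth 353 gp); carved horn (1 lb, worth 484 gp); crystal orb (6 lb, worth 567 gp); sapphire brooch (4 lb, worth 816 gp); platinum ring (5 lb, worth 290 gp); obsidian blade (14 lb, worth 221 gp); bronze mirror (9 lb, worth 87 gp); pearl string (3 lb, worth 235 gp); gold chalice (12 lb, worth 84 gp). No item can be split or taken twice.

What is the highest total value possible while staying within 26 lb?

Density check — carved horn 484.00, sapphire brooch 204.00, crystal orb 94.50 are the best per lb.
Greedy by ratio would take silk tapestry + carved horn + crystal orb + sapphire brooch + platinum ring + pearl string: 21 lb used, total 2454.
The 5 lb tied up in platinum ring is better spent on amber amulet — total rises to 2614 (26 lb).
An exhaustive check of the 2048 subsets confirms 2614.

2614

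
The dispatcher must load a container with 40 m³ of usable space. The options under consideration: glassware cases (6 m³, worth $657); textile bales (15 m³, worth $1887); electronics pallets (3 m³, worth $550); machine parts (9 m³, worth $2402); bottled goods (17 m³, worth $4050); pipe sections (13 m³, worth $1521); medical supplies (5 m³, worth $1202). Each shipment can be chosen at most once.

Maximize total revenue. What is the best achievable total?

Ranking by ratio (revenue/m³): machine parts 266.89, medical supplies 240.40, bottled goods 238.24, electronics pallets 183.33.
Best packing: glassware cases + electronics pallets + machine parts + bottled goods + medical supplies — 40 m³, 8861 total.
Runner-up glassware cases + machine parts + bottled goods + medical supplies tops out at 8311.

8861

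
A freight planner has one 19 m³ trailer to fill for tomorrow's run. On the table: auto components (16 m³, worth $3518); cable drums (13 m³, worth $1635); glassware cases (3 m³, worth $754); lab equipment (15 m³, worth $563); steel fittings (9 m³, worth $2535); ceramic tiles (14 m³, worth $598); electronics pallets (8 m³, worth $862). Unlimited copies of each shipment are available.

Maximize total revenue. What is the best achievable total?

5070

2×steel fittings uses 18 of the 19 m³ and totals 5070.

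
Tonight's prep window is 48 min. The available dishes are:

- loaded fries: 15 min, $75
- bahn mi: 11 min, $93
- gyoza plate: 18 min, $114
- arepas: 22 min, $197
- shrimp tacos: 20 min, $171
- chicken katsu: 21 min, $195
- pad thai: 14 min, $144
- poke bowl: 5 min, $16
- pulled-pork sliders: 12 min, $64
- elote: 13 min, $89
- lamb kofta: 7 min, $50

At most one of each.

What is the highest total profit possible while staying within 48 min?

434

By profit per min: pad thai 10.29, chicken katsu 9.29, arepas 8.95 lead.
Greedy by ratio would take bahn mi + chicken katsu + pad thai: 46 min used, total 432.
Dropping chicken katsu frees 21 min; slotting in arepas (22 min) lifts the total to 434 at 47 min.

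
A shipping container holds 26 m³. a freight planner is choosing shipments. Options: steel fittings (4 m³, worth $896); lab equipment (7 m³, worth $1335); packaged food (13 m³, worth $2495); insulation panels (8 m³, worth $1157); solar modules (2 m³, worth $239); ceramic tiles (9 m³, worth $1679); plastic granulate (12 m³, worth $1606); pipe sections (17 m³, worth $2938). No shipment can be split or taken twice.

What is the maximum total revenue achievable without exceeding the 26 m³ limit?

5070

Ranking by ratio (revenue/m³): steel fittings 224.00, packaged food 191.92, lab equipment 190.71.
A density-first pass picks steel fittings + lab equipment + packaged food + solar modules — 4965 at 26 m³.
Replace lab equipment and solar modules with ceramic tiles: the trade gains 105 net, giving 5070 at 26 m³.
Every other selection either busts 26 m³ or fails to beat 5070.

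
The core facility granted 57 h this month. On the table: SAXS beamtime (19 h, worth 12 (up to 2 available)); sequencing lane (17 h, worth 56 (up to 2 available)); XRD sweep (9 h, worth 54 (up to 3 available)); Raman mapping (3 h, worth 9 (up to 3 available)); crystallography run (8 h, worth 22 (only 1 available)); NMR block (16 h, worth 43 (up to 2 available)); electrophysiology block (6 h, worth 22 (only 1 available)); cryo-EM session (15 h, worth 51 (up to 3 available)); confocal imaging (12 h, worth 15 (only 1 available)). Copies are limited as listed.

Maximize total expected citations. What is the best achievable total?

264

Density check — XRD sweep 6.00, electrophysiology block 3.67, cryo-EM session 3.40 are the best per h.
Greedy by ratio would take 3×XRD sweep + 3×Raman mapping + electrophysiology block + cryo-EM session: 57 h used, total 262.
The 15 h tied up in 3×Raman mapping and electrophysiology block is better spent on cryo-EM session — total rises to 264 (57 h).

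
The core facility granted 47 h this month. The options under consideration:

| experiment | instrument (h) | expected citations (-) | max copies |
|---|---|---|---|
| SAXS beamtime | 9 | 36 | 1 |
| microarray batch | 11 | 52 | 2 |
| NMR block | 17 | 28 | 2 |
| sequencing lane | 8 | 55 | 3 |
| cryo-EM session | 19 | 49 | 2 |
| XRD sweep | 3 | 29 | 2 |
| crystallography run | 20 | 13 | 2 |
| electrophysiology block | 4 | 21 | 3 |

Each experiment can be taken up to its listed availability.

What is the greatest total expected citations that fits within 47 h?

Taking the top-ratio experiments first gives 3×sequencing lane + 2×XRD sweep + 3×electrophysiology block for 286 (42 h).
Dropping electrophysiology block frees 4 h; slotting in SAXS beamtime (9 h) lifts the total to 301 at 47 h.
That's the maximum — no swap from here does better than 301.

301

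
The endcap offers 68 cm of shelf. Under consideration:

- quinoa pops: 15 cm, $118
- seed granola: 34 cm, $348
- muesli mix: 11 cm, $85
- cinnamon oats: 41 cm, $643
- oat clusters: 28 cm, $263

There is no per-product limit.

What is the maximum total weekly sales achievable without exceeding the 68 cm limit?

The ratio ordering already packs tightly: quinoa pops + muesli mix + cinnamon oats, 67 cm, 846.

846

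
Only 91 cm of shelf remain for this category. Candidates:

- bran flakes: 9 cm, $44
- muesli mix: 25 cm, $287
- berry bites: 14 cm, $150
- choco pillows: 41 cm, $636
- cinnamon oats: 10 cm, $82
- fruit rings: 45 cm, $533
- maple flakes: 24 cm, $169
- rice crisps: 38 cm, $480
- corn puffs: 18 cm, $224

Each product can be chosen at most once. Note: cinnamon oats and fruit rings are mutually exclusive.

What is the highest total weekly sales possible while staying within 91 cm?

1198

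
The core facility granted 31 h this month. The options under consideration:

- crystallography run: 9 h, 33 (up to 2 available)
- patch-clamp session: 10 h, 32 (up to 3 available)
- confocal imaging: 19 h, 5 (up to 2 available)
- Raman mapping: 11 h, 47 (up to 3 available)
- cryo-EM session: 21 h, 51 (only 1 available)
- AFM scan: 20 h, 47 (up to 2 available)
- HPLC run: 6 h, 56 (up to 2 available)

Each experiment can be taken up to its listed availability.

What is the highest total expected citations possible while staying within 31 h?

178

Greedy by ratio would take Raman mapping + 2×HPLC run: 23 h used, total 159.
Dropping Raman mapping frees 11 h; slotting in 2×crystallography run (18 h) lifts the total to 178 at 30 h.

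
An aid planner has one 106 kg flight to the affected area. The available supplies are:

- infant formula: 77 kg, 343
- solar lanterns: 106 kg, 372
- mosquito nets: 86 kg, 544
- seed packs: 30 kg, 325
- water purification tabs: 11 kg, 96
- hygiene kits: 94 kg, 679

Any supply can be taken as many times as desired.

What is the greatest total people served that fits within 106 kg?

1071

Ranking by ratio (people served/kg): seed packs 10.83, water purification tabs 8.73, hygiene kits 7.22.
The ratio ordering already packs tightly: 3×seed packs + water purification tabs, 101 kg, 1071.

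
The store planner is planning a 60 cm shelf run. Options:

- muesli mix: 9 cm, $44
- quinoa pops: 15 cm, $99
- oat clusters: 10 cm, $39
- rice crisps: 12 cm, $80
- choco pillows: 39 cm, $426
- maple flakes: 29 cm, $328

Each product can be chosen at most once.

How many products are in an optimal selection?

3

Best achievable weekly sales is 550.
For example muesli mix + rice crisps + choco pillows achieves it, using 60 cm.
All optima have 3 products.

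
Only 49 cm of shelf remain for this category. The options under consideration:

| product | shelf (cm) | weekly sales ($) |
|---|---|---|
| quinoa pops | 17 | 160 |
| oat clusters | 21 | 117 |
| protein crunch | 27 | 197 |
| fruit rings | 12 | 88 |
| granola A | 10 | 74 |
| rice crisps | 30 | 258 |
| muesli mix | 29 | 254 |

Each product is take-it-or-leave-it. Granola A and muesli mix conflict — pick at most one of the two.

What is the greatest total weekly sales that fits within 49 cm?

418

A density-first pass picks quinoa pops + muesli mix — 414 at 46 cm.
Replace muesli mix with rice crisps: the trade gains 4 net, giving 418 at 47 cm.
Next best is quinoa pops + muesli mix at 414 (46 cm) — short by 4.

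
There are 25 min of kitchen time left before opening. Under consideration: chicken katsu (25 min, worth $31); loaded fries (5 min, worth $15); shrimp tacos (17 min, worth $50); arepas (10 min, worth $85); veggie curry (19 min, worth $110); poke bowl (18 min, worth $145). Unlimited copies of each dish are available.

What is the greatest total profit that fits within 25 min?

The ratio ordering already packs tightly: loaded fries + 2×arepas, 25 min, 185.
That's the maximum — no swap from here does better than 185.

185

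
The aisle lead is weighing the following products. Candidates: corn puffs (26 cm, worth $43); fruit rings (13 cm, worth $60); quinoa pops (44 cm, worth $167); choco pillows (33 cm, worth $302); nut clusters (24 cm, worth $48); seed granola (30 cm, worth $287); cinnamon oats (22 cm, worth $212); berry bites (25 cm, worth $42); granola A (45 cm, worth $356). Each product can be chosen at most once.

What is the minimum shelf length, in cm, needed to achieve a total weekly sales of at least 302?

33

Need the lightest bundle worth ≥ 302.
choco pillows: 302 weekly sales at 33 cm.
Any bundle with less than 33 cm falls short of 302.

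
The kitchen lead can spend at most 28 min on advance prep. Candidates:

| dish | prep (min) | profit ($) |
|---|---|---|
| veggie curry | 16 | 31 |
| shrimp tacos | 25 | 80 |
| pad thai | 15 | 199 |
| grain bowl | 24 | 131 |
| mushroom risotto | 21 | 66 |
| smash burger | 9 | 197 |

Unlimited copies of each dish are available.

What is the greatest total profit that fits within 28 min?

591

Density check — smash burger 21.89, pad thai 13.27, grain bowl 5.46, shrimp tacos 3.20 are the best per min.
3×smash burger uses 27 of the 28 min and totals 591.
No other feasible combination exceeds 591.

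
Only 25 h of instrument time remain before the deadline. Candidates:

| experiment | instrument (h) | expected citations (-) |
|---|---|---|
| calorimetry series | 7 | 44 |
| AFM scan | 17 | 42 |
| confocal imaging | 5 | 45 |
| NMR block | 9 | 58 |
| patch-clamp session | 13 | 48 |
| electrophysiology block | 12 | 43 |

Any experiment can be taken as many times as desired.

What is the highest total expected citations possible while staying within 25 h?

225

The ratio ordering already packs tightly: 5×confocal imaging, 25 h, 225.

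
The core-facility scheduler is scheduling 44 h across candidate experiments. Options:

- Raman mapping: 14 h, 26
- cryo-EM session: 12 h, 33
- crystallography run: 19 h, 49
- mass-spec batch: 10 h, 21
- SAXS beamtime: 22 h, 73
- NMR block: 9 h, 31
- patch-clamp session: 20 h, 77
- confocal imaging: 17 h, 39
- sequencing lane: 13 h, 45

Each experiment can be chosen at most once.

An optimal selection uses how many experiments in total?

3

Best achievable expected citations is 153.
NMR block + patch-clamp session + sequencing lane hits 153 at 42 h.
Every optimal selection uses 3 experiments.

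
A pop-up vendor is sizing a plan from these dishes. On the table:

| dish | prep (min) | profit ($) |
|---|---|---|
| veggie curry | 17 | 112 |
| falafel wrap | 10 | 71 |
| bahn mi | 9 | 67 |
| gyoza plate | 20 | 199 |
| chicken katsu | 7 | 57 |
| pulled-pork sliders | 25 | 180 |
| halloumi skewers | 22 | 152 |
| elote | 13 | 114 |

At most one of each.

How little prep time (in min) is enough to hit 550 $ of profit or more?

65

Look for the lowest-prep combination reaching 550.
gyoza plate + chicken katsu + pulled-pork sliders + elote: 550 profit at 65 min.
Below 65 min the best achievable stays under 550.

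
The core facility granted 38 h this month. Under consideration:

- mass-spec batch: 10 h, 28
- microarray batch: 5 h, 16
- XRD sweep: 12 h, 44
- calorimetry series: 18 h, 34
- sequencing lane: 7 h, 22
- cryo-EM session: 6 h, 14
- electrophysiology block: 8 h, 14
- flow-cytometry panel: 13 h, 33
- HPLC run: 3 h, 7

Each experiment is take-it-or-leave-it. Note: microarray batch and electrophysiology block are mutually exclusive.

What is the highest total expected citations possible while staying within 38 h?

Mass-spec batch + microarray batch + XRD sweep + sequencing lane + HPLC run uses 37 of the 38 h and totals 117.
Runner-up microarray batch + XRD sweep + sequencing lane + flow-cytometry panel tops out at 115.

117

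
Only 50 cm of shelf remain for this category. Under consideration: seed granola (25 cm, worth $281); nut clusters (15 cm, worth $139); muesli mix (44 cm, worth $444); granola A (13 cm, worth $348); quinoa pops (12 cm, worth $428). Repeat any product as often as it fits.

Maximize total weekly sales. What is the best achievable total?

By weekly sales per cm: quinoa pops 35.67, granola A 26.77, seed granola 11.24 lead.
The ratio ordering already packs tightly: 4×quinoa pops, 48 cm, 1712.
The spare 2 cm is too small for any remaining product, and no exchange beats 1712.

1712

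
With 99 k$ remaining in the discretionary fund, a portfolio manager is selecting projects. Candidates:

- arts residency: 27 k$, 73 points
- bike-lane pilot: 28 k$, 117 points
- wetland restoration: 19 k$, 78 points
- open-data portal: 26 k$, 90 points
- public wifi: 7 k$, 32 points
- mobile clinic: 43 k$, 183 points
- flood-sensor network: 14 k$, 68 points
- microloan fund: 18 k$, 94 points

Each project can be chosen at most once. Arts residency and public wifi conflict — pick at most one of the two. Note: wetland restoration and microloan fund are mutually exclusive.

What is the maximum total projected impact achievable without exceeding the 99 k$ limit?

426

Filling by ratio: public wifi + mobile clinic + flood-sensor network + microloan fund for 377, with 17 k$ left unused.
Replace flood-sensor network with bike-lane pilot: the trade gains 49 net, giving 426 at 96 k$.
That's the maximum — no feasible swap from here does better than 426.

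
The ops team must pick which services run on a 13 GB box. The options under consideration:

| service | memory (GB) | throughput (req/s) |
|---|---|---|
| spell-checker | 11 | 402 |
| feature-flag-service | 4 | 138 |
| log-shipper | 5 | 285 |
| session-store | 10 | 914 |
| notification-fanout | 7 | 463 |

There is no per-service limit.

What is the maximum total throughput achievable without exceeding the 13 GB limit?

Ranking by ratio (throughput/GB): session-store 91.40, notification-fanout 66.14, log-shipper 57.00, spell-checker 36.55.
Session-store uses 10 of the 13 GB and totals 914.
That's the maximum — no swap from here does better than 914.

914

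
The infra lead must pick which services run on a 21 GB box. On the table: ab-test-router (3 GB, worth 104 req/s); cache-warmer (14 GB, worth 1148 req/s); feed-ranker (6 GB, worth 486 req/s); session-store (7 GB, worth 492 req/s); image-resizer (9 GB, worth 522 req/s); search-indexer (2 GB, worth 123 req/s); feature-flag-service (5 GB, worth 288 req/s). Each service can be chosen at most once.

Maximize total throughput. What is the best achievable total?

1640

Ranking by ratio (throughput/GB): cache-warmer 82.00, feed-ranker 81.00, session-store 70.29, search-indexer 61.50.
The ratio heuristic lands on cache-warmer + feed-ranker (1634) but leaves 1 GB idle.
The 6 GB tied up in feed-ranker is better spent on session-store — total rises to 1640 (21 GB).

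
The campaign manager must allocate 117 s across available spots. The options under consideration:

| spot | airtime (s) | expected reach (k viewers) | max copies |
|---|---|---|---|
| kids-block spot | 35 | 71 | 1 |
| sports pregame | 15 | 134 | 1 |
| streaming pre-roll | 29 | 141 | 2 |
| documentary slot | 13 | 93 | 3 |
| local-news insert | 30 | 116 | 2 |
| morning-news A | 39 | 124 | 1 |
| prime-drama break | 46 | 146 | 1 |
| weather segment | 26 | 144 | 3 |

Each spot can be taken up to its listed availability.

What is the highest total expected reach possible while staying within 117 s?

Greedy by ratio would take sports pregame + 3×documentary slot + 2×weather segment: 106 s used, total 701.
Dropping sports pregame frees 15 s; slotting in weather segment (26 s) lifts the total to 711 at 117 s.
Every other selection either busts 117 s or exceeds an availability limit or fails to beat 711.

711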